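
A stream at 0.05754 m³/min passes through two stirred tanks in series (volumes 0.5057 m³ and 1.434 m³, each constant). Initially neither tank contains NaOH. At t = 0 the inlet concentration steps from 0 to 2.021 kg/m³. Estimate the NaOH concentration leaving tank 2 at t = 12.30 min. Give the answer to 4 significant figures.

0.3868 kg/m³

Each tank obeys Vᵢ dCᵢ/dt = Q(Cᵢ₋₁ − Cᵢ), so τᵢ = Vᵢ/Q.
τ₁ = 0.5057/0.05754 = 8.78867 min; τ₂ = 1.434/0.05754 = 24.9218 min.
Tank 1: C₁ = C_in(1 − e^(−t/τ₁)). Tank 2 (τ₁ ≠ τ₂): C₂ = C_in[1 − (τ₁ e^(−t/τ₁) − τ₂ e^(−t/τ₂))/(τ₁ − τ₂)].
At t = 12.30: e^(−t/τ₁) = 0.246713, e^(−t/τ₂) = 0.610459.
C₂ = 2.021·[1 − (8.78867·0.246713 − 24.9218·0.610459)/(-16.1331)] = 2.021·0.191387 = 0.386793 kg/m³.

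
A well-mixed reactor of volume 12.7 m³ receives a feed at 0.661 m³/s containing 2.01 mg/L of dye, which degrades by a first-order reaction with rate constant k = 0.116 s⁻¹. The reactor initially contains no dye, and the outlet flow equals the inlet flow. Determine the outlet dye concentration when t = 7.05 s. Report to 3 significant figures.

0.432 mg/L

Species balance: V dC/dt = Q C_in − Q C − k V C.
dC/dt = (Q/V) C_in − (Q/V + k) C; effective rate a = Q/V + k = 0.052047 + 0.116 = 0.16805 s⁻¹.
C_ss = Q C_in/(Q + kV) = 0.62253 mg/L; C(t) = C_ss + (C₀ − C_ss) e^(−a t).
C(7.05) = 0.62253 + (-0.62253)·e^(−0.16805·7.05) = 0.62253 + (-0.62253)·0.30583 = 0.43215 mg/L.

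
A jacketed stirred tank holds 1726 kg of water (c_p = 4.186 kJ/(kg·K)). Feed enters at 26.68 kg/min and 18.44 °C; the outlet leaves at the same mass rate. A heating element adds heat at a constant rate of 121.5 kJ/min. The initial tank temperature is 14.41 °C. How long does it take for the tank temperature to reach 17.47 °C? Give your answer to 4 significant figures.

M c_p dT/dt = ṁ c_p (T_in − T) + Q̇.
τ = M/ṁ = 64.6927 min; T_ss = T_in + Q̇/(ṁ c_p) = 19.5279 °C.
T(t) = T_ss + (T₀ − T_ss) e^(−t/τ). Set T = 17.47:
e^(−t/τ) = (17.47 − 19.5279)/(14.41 − 19.5279) = 0.402099
t = −64.6927 · ln(0.402099) = 58.9387 min.

58.94 min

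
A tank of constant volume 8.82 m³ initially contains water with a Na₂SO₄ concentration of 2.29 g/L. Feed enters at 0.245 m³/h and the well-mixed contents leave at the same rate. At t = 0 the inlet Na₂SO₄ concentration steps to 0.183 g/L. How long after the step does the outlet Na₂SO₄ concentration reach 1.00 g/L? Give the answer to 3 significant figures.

34.1 h

Species balance: V dC/dt = Q(C_in − C) ⇒ τ = V/Q = 36.000 h.
C(t) = C_in + (C₀ − C_in) e^(−t/τ). Set C = 1.00 and solve for t:
e^(−t/τ) = (C − C_in)/(C₀ − C_in) = (1.00 − 0.183)/(2.29 − 0.183) = 0.38776
t = −τ ln(…) = 36.000 × 0.94738 = 34.106 h.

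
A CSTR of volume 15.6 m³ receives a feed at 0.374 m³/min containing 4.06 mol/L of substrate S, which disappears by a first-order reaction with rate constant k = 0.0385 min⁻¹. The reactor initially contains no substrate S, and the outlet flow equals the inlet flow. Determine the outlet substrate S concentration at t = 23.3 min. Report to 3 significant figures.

1.19 mol/L

V dC/dt = Q(C_in − C) − k V C.
This is linear with rate a = Q/V + k = 0.062474 min⁻¹.
C_ss = Q C_in/(Q + kV) = 1.5580 mol/L; C(t) = C_ss + (C₀ − C_ss) e^(−a t).
C(23.3) = 1.5580 + (-1.5580)·e^(−0.062474·23.3) = 1.5580 + (-1.5580)·0.23325 = 1.1946 mol/L.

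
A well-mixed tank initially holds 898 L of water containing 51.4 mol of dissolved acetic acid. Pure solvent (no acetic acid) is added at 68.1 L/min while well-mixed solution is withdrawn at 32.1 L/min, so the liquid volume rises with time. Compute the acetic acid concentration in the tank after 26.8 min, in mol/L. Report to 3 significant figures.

0.0144 mol/L

Let m(t) be the amount of acetic acid. Volume: V(t) = V₀ + (Q_in − Q_out) t = 898 + 36.000 t; V(26.8) = 1862.8 L.
No acetic acid enters, so dm/dt = −Q_out · (m/V).
Separate: dm/m = −Q_out dt/V(t) ⇒ ln(m/m₀) = −(Q_out/(Q_in−Q_out)) ln(V/V₀).
m = m₀ (V₀/V)^(Q_out/(Q_in−Q_out)) = 51.4 × (898/1862.8)^(0.89167) = 26.817 mol.
C = m/V = 26.817/1862.8 = 0.014396 mol/L.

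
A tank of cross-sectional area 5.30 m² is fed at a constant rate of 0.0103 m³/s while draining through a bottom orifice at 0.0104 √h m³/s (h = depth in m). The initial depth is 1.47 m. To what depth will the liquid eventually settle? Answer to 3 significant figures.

0.981 m

A dh/dt = Q_in − 0.0104 √h. Steady state requires inflow = outflow:
Q_in = 0.0104 √h_ss ⇒ √h_ss = 0.0103/0.0104 = 0.99038.
h_ss = 0.99038² = 0.98086 m. (Since h₀ = 1.47 m > h_ss, the level will fall toward this value.)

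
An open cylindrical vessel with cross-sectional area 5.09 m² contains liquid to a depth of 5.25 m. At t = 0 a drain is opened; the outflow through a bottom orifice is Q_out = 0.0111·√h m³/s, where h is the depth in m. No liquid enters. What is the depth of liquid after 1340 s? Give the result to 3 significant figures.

0.689 m

A dh/dt = −Q_out = −0.0111 √h.
Separate and integrate: 2(√h − √h₀) = −(0.0111/A) t.
√h = √5.25 − 0.0111·1340/(2·5.09) = 2.2913 − 1.4611 = 0.83019.
h = 0.83019² = 0.68921 m.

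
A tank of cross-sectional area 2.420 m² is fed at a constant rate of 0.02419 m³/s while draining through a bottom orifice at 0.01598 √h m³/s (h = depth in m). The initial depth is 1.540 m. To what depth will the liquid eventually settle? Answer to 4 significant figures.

2.291 m

A dh/dt = Q_in − 0.01598 √h. Steady state requires inflow = outflow:
Q_in = 0.01598 √h_ss ⇒ √h_ss = 0.02419/0.01598 = 1.51377.
h_ss = 1.51377² = 2.29149 m. (Since h₀ = 1.540 m < h_ss, the level will rise toward this value.)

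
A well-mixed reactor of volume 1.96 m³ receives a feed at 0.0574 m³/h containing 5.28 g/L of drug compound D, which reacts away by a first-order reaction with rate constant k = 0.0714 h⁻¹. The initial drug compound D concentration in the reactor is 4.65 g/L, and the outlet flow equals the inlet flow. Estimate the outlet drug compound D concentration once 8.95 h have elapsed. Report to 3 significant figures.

V dC/dt = Q(C_in − C) − k V C.
This is linear with rate a = Q/V + k = 0.10069 h⁻¹.
C_ss = Q C_in/(Q + kV) = 1.5358 g/L; C(t) = C_ss + (C₀ − C_ss) e^(−a t).
C(8.95) = 1.5358 + (3.1142)·e^(−0.10069·8.95) = 1.5358 + (3.1142)·0.40611 = 2.8005 g/L.

2.80 g/L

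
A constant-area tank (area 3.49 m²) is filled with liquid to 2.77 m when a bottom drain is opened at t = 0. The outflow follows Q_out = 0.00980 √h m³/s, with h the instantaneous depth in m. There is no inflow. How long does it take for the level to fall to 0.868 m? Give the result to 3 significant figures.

522 s

Unsteady balance on liquid volume: A dh/dt = −0.00980 √h.
∫ h^(−1/2) dh = −(0.00980/A) ∫ dt, giving 2√h = 2√h₀ − (0.00980/A) t.
t = 2A(√h₀ − √h)/0.00980 = 2·3.49·(√2.77 − √0.868)/0.00980
  = 6.9800 × (1.6643 − 0.93167) / 0.00980 = 521.84 s.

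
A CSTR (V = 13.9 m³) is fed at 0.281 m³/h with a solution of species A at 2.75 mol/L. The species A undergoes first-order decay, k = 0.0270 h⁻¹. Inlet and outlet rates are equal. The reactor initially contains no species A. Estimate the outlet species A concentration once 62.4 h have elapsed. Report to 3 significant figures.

Species balance: V dC/dt = Q C_in − Q C − k V C.
This is linear with rate a = Q/V + k = 0.047216 h⁻¹.
C_ss = Q C_in/(Q + kV) = 1.1774 mol/L; C(t) = C_ss + (C₀ − C_ss) e^(−a t).
C(62.4) = 1.1774 + (-1.1774)·e^(−0.047216·62.4) = 1.1774 + (-1.1774)·0.052535 = 1.1156 mol/L.

1.12 mol/L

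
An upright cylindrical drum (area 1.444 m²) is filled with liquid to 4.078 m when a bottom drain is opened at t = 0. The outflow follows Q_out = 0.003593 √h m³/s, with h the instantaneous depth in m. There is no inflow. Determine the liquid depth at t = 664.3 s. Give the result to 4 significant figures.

With no inflow, A dh/dt = −0.003593 √h.
∫ h^(−1/2) dh = −(0.003593/A) ∫ dt, giving 2√h = 2√h₀ − (0.003593/A) t.
√h = √4.078 − 0.003593·664.3/(2·1.444) = 2.01941 − 0.826465 = 1.19294.
h = 1.19294² = 1.42311 m.

1.423 m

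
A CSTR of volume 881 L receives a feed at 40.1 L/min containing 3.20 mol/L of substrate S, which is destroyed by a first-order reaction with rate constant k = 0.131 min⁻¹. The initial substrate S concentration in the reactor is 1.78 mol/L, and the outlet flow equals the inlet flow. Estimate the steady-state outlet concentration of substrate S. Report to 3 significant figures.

V dC/dt = Q(C_in − C) − k V C.
Steady state (dC/dt = 0): C_ss = Q C_in/(Q + kV) = C_in/(1 + kV/Q).
C_ss = 40.1·3.20/(40.1 + 0.131·881) = 128.32/155.51 = 0.82515 mol/L.

0.825 mol/L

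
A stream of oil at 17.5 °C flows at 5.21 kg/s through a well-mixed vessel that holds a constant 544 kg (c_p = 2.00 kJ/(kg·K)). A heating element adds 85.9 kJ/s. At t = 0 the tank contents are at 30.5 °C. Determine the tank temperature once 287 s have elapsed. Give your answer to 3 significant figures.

26.0 °C

Heat balance on the well-mixed liquid: M c_p dT/dt = ṁ c_p (T_in − T) + 85.9.
τ = M/ṁ = 104.41 s; T_ss = T_in + Q̇/(ṁ c_p) = 17.5 + 85.9/(5.21·2.00) = 25.744 °C.
This is linear first-order; T(t) = T_ss + (T₀ − T_ss) e^(−t/τ).
T(287) = 25.744 + (4.7562)·e^(−287/104.41) = 25.744 + (4.7562)·0.064014 = 26.048 °C.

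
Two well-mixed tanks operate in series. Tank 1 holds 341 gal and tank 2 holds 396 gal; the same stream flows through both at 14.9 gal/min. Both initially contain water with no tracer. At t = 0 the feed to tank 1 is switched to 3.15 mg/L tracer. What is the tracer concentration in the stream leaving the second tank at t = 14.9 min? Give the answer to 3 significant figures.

0.388 mg/L

Time constants: τᵢ = Vᵢ/Q for each well-mixed tank.
τ₁ = 341/14.9 = 22.886 min; τ₂ = 396/14.9 = 26.577 min.
Solving the cascade with C₁(0)=C₂(0)=0 gives C₂(t) = C_in[1 − (τ₁ e^(−t/τ₁) − τ₂ e^(−t/τ₂))/(τ₁ − τ₂)].
At t = 14.9: e^(−t/τ₁) = 0.52149, e^(−t/τ₂) = 0.57085.
C₂ = 3.15·[1 − (22.886·0.52149 − 26.577·0.57085)/(-3.6913)] = 3.15·0.12316 = 0.38795 mg/L.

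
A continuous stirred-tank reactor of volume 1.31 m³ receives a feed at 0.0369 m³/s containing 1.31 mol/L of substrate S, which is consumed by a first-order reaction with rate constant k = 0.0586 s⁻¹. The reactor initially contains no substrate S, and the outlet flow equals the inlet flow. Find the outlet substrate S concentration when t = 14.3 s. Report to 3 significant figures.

0.302 mol/L

Accumulation = in − out − consumed: V dC/dt = Q C_in − Q C − k V C.
This is linear with rate a = Q/V + k = 0.086768 s⁻¹.
C_ss = Q C_in/(Q + kV) = 0.42527 mol/L; C(t) = C_ss + (C₀ − C_ss) e^(−a t).
C(14.3) = 0.42527 + (-0.42527)·e^(−0.086768·14.3) = 0.42527 + (-0.42527)·0.28916 = 0.30230 mol/L.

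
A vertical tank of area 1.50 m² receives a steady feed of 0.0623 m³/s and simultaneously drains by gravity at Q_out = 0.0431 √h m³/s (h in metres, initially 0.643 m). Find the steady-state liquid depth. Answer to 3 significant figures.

A dh/dt = Q_in − 0.0431 √h. Steady state requires inflow = outflow:
Q_in = 0.0431 √h_ss ⇒ √h_ss = 0.0623/0.0431 = 1.4455.
h_ss = 1.4455² = 2.0894 m. (Since h₀ = 0.643 m < h_ss, the level will rise toward this value.)

2.09 m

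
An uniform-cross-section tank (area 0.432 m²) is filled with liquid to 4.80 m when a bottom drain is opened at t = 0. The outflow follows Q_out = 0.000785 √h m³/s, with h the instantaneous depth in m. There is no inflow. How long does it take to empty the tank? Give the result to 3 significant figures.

Volume balance on the tank: A dh/dt = −0.000785 √h.
This is separable: 2 d(√h)/dt = −0.000785/A, so √h = √h₀ − (0.000785/(2A)) t.
Tank is empty when √h = 0: t_empty = 2A√h₀/0.000785.
t_empty = 2·0.432·√4.80/0.000785 = 0.86400·2.1909/0.000785 = 2411.4 s.

2410 s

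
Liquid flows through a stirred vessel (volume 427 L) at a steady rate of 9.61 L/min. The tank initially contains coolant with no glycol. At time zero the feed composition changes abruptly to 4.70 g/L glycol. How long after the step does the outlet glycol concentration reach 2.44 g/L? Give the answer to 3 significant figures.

32.5 min

Species balance on the tank: V dC/dt = Q(C_in − C), so τ = V/Q = 44.433 min.
C(t) = C_in + (C₀ − C_in) e^(−t/τ). Set C = 2.44 and solve for t:
e^(−t/τ) = (C − C_in)/(C₀ − C_in) = (2.44 − 4.70)/(0 − 4.70) = 0.48085
t = −τ ln(…) = 44.433 × 0.73220 = 32.534 min.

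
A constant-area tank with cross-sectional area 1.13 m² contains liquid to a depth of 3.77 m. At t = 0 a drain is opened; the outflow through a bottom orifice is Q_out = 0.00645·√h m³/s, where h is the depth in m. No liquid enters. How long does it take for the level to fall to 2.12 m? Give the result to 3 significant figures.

With no inflow, A dh/dt = −0.00645 √h.
∫ h^(−1/2) dh = −(0.00645/A) ∫ dt, giving 2√h = 2√h₀ − (0.00645/A) t.
t = 2A(√h₀ − √h)/0.00645 = 2·1.13·(√3.77 − √2.12)/0.00645
  = 2.2600 × (1.9416 − 1.4560) / 0.00645 = 170.16 s.

170 s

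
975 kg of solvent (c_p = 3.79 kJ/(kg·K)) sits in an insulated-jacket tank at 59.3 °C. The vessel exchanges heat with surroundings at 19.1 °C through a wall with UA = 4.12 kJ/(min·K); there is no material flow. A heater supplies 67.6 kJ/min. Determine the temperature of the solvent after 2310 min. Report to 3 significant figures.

M c_p dT/dt = −UA(T − T_amb) + Q̇.
dT/dt = (T_ss − T)/τ with T_ss = T_amb + Q̇/UA = 19.1 + 67.6/4.12 = 35.508 °C, τ = M c_p/UA = 975·3.79/4.12 = 896.91 min.
Integrating: T(t) = T_ss + (T₀ − T_ss) e^(−t/τ).
T(2310) = 35.508 + (23.792)·0.076114 = 37.319 °C.

37.3 °C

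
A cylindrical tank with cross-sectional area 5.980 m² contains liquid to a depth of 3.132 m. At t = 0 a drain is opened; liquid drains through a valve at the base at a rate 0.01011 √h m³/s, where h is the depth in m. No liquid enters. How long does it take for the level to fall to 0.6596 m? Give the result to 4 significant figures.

1133 s

Volume balance on the tank: A dh/dt = −0.01011 √h.
Separate and integrate: 2(√h − √h₀) = −(0.01011/A) t.
t = 2A(√h₀ − √h)/0.01011 = 2·5.980·(√3.132 − √0.6596)/0.01011
  = 11.9600 × (1.76975 − 0.812158) / 0.01011 = 1132.81 s.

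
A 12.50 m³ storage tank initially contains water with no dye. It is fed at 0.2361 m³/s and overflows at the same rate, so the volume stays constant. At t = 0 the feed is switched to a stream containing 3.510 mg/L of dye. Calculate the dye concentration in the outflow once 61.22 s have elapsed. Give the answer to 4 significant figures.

Accumulation = in − out for the solute gives V dC/dt = Q(C_in − C).
Time constant τ = V/Q = 12.50/0.2361 = 52.9437 s.
This is linear first-order; C(t) = C_in + (C₀ − C_in) e^(−t/τ).
C(61.22) = 3.510 + (0 − 3.510)·e^(−61.22/52.9437) = 3.510 + (-3.51000)·0.314641 = 2.40561 mg/L.

2.406 mg/L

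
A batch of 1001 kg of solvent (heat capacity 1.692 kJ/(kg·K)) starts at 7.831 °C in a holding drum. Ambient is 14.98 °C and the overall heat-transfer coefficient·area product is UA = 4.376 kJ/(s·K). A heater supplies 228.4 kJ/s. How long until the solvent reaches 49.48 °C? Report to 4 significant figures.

468.4 s

Lumped-capacitance energy balance: M c_p dT/dt = UA(T_amb − T) + Q̇.
τ = M c_p/UA = 387.041 s; T_ss = T_amb + Q̇/UA = 14.98 + 228.4/4.376 = 67.1738 °C.
T(t) = T_ss + (T₀ − T_ss)e^(−t/τ); set T = 49.48:
t = −τ ln[(T − T_ss)/(T₀ − T_ss)] = −387.041 · ln(0.298162) = 468.365 s.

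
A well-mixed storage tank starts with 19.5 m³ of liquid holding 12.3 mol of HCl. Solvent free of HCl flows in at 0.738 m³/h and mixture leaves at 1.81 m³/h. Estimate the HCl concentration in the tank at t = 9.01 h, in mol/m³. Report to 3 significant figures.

Total volume: dV/dt = Q_in − Q_out = -1.0720 m³/h, so V(t) = 19.5 − 1.0720 t and V(9.01) = 9.8413 m³.
Solute balance: dm/dt = 0 − Q_out C = −Q_out m/V(t).
dm/m = −Q_out dt/(V₀ − 1.0720 t); integrating gives ln(m/m₀) = −(Q_out/(Q_in−Q_out)) ln(V/V₀).
m = m₀ (V₀/V)^(Q_out/(Q_in−Q_out)) = 12.3 × (19.5/9.8413)^(-1.6884) = 3.8768 mol.
C = m/V = 3.8768/9.8413 = 0.39393 mol/m³.

0.394 mol/m³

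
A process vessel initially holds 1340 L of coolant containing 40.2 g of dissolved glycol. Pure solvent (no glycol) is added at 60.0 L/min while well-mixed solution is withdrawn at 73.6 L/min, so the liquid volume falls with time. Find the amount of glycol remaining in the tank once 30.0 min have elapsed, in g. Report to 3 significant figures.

5.63 g

Let m(t) be the amount of glycol. Volume: V(t) = V₀ + (Q_in − Q_out) t = 1340 − 13.600 t; V(30.0) = 932.00 L.
Solute balance: dm/dt = 0 − Q_out C = −Q_out m/V(t).
Separate: dm/m = −Q_out dt/V(t) ⇒ ln(m/m₀) = −(Q_out/(Q_in−Q_out)) ln(V/V₀).
m = m₀ (V₀/V)^(Q_out/(Q_in−Q_out)) = 40.2 × (1340/932.00)^(-5.4118) = 5.6344 g.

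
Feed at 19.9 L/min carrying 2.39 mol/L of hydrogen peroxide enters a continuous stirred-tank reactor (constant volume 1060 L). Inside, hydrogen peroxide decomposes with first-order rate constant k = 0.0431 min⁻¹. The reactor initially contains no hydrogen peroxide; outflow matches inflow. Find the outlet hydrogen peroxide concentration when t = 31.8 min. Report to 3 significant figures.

Accumulation = in − out − consumed: V dC/dt = Q C_in − Q C − k V C.
This is linear with rate a = Q/V + k = 0.061874 min⁻¹.
C_ss = Q C_in/(Q + kV) = 0.72517 mol/L; C(t) = C_ss + (C₀ − C_ss) e^(−a t).
C(31.8) = 0.72517 + (-0.72517)·e^(−0.061874·31.8) = 0.72517 + (-0.72517)·0.13979 = 0.62380 mol/L.

0.624 mol/L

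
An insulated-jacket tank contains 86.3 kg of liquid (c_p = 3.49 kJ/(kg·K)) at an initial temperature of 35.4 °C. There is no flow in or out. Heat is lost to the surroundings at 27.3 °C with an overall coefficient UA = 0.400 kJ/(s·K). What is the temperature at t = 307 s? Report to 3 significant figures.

Lumped-capacitance energy balance: M c_p dT/dt = UA(T_amb − T).
dT/dt = (T_ss − T)/τ with T_ss = T_amb = 27.300 °C, τ = M c_p/UA = 86.3·3.49/0.400 = 752.97 s.
Solution: T(t) = T_ss + (T₀ − T_ss) e^(−t/τ).
T(307) = 27.300 + (8.1000)·0.66517 = 32.688 °C.

32.7 °C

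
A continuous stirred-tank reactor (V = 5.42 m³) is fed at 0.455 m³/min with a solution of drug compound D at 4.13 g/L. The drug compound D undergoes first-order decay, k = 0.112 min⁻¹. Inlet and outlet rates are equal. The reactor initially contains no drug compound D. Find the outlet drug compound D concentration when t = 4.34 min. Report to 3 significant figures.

V dC/dt = Q(C_in − C) − k V C.
This is linear with rate a = Q/V + k = 0.19595 min⁻¹.
C_ss = Q C_in/(Q + kV) = 1.7694 g/L; C(t) = C_ss + (C₀ − C_ss) e^(−a t).
C(4.34) = 1.7694 + (-1.7694)·e^(−0.19595·4.34) = 1.7694 + (-1.7694)·0.42724 = 1.0134 g/L.

1.01 g/L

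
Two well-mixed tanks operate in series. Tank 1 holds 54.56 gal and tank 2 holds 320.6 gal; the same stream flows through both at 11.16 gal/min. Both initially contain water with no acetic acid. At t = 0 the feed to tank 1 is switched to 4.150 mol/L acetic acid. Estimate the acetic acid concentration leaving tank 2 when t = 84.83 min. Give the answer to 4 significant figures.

Time constants: τᵢ = Vᵢ/Q for each well-mixed tank.
τ₁ = 54.56/11.16 = 4.88889 min; τ₂ = 320.6/11.16 = 28.7276 min.
Solving the cascade with C₁(0)=C₂(0)=0 gives C₂(t) = C_in[1 − (τ₁ e^(−t/τ₁) − τ₂ e^(−t/τ₂))/(τ₁ − τ₂)].
At t = 84.83: e^(−t/τ₁) = 2.91273e-08, e^(−t/τ₂) = 0.0521876.
C₂ = 4.150·[1 − (4.88889·2.91273e-08 − 28.7276·0.0521876)/(-23.8387)] = 4.150·0.937110 = 3.88900 mol/L.

3.889 mol/L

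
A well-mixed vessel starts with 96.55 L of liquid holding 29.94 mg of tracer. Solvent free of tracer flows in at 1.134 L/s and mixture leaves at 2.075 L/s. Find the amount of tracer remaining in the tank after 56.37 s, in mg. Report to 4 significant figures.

5.162 mg

Total volume: dV/dt = Q_in − Q_out = -0.941000 L/s, so V(t) = 96.55 − 0.941000 t and V(56.37) = 43.5058 L.
No tracer enters, so dm/dt = −Q_out · (m/V).
dm/m = −Q_out dt/(V₀ − 0.941000 t); integrating gives ln(m/m₀) = −(Q_out/(Q_in−Q_out)) ln(V/V₀).
m = m₀ (V₀/V)^(Q_out/(Q_in−Q_out)) = 29.94 × (96.55/43.5058)^(-2.20510) = 5.16220 mg.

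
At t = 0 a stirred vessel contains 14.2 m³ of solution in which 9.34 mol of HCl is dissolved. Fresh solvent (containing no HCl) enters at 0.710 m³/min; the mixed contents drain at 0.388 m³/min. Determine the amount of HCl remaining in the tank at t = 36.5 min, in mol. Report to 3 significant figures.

4.52 mol

Total volume: dV/dt = Q_in − Q_out = 0.32200 m³/min, so V(t) = 14.2 + 0.32200 t and V(36.5) = 25.953 m³.
Solute balance: dm/dt = 0 − Q_out C = −Q_out m/V(t).
Separate: dm/m = −Q_out dt/V(t) ⇒ ln(m/m₀) = −(Q_out/(Q_in−Q_out)) ln(V/V₀).
m = m₀ (V₀/V)^(Q_out/(Q_in−Q_out)) = 9.34 × (14.2/25.953)^(1.2050) = 4.5161 mol.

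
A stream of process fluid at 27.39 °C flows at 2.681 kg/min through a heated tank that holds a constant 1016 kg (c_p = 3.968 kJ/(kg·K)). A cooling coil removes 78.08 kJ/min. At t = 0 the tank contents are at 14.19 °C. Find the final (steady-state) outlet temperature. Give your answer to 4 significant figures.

20.05 °C

M c_p dT/dt = ṁ c_p (T_in − T) − Q̇.
At steady state dT/dt = 0 ⇒ T_ss = T_in − Q̇/(ṁ c_p) = 27.39 − 78.08/(2.681·3.968) = 20.0504 °C.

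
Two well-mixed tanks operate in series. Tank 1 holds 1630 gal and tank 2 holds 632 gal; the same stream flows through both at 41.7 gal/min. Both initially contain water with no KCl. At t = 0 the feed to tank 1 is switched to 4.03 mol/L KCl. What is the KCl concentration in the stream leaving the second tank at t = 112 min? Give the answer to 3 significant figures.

Each tank obeys Vᵢ dCᵢ/dt = Q(Cᵢ₋₁ − Cᵢ), so τᵢ = Vᵢ/Q.
τ₁ = 1630/41.7 = 39.089 min; τ₂ = 632/41.7 = 15.156 min.
Tank 1: C₁ = C_in(1 − e^(−t/τ₁)). Tank 2 (τ₁ ≠ τ₂): C₂ = C_in[1 − (τ₁ e^(−t/τ₁) − τ₂ e^(−t/τ₂))/(τ₁ − τ₂)].
At t = 112: e^(−t/τ₁) = 0.056967, e^(−t/τ₂) = 0.00061747.
C₂ = 4.03·[1 − (39.089·0.056967 − 15.156·0.00061747)/(23.933)] = 4.03·0.90735 = 3.6566 mol/L.

3.66 mol/L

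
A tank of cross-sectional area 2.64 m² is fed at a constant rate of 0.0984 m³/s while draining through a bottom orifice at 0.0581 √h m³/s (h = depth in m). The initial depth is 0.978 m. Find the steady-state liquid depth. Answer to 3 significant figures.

A dh/dt = Q_in − 0.0581 √h. Steady state requires inflow = outflow:
Q_in = 0.0581 √h_ss ⇒ √h_ss = 0.0984/0.0581 = 1.6936.
h_ss = 1.6936² = 2.8684 m. (Since h₀ = 0.978 m < h_ss, the level will rise toward this value.)

2.87 m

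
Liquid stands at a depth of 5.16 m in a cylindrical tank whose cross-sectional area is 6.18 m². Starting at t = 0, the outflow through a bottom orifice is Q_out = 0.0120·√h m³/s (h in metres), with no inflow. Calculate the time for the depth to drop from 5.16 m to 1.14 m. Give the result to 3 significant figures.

With no inflow, A dh/dt = −0.0120 √h.
∫ h^(−1/2) dh = −(0.0120/A) ∫ dt, giving 2√h = 2√h₀ − (0.0120/A) t.
t = 2A(√h₀ − √h)/0.0120 = 2·6.18·(√5.16 − √1.14)/0.0120
  = 12.360 × (2.2716 − 1.0677) / 0.0120 = 1240.0 s.

1240 s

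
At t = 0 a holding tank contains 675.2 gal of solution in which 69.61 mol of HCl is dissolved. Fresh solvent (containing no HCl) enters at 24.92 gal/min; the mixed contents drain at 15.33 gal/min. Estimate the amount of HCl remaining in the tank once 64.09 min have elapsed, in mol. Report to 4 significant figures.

24.74 mol

Total volume: dV/dt = Q_in − Q_out = 9.59000 gal/min, so V(t) = 675.2 + 9.59000 t and V(64.09) = 1289.82 gal.
Solute balance: dm/dt = 0 − Q_out C = −Q_out m/V(t).
dm/m = −Q_out dt/(V₀ + 9.59000 t); integrating gives ln(m/m₀) = −(Q_out/(Q_in−Q_out)) ln(V/V₀).
m = m₀ (V₀/V)^(Q_out/(Q_in−Q_out)) = 69.61 × (675.2/1289.82)^(1.59854) = 24.7358 mol.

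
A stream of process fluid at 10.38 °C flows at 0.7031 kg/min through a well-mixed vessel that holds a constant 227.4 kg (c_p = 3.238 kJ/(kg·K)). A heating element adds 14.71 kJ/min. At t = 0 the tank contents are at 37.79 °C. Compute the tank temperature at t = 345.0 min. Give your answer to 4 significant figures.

M c_p dT/dt = ṁ c_p (T_in − T) + Q̇.
τ = M/ṁ = 323.425 min; T_ss = T_in + Q̇/(ṁ c_p) = 10.38 + 14.71/(0.7031·3.238) = 16.8413 °C.
Integrating: T(t) = T_ss + (T₀ − T_ss) e^(−t/τ).
T(345.0) = 16.8413 + (20.9487)·e^(−345.0/323.425) = 16.8413 + (20.9487)·0.344139 = 24.0506 °C.

24.05 °C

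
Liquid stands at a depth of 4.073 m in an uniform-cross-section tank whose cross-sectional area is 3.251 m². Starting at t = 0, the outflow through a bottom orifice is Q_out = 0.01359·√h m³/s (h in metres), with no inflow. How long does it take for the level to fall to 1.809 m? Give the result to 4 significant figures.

322.1 s

A dh/dt = −Q_out = −0.01359 √h.
This is separable: 2 d(√h)/dt = −0.01359/A, so √h = √h₀ − (0.01359/(2A)) t.
t = 2A(√h₀ − √h)/0.01359 = 2·3.251·(√4.073 − √1.809)/0.01359
  = 6.50200 × (2.01817 − 1.34499) / 0.01359 = 322.075 s.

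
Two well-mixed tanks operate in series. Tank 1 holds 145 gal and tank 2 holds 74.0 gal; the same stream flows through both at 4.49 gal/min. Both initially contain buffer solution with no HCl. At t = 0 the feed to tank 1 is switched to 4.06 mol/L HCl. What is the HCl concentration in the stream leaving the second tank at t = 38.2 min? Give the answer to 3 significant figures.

1.94 mol/L

Time constants: τᵢ = Vᵢ/Q for each well-mixed tank.
τ₁ = 145/4.49 = 32.294 min; τ₂ = 74.0/4.49 = 16.481 min.
Solving the cascade with C₁(0)=C₂(0)=0 gives C₂(t) = C_in[1 − (τ₁ e^(−t/τ₁) − τ₂ e^(−t/τ₂))/(τ₁ − τ₂)].
At t = 38.2: e^(−t/τ₁) = 0.30639, e^(−t/τ₂) = 0.098489.
C₂ = 4.06·[1 − (32.294·0.30639 − 16.481·0.098489)/(15.813)] = 4.06·0.47692 = 1.9363 mol/L.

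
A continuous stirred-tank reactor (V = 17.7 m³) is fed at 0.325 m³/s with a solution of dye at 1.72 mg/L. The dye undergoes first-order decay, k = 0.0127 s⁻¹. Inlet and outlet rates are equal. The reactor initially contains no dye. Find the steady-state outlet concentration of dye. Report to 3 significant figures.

Species balance: V dC/dt = Q C_in − Q C − k V C.
Steady state (dC/dt = 0): C_ss = Q C_in/(Q + kV) = C_in/(1 + kV/Q).
C_ss = 0.325·1.72/(0.325 + 0.0127·17.7) = 0.55900/0.54979 = 1.0168 mg/L.

1.02 mg/L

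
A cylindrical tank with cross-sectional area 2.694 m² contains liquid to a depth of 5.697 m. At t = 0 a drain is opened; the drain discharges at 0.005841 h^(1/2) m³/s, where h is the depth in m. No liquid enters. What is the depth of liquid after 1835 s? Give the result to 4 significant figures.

0.1581 m

Mass balance (ρ constant): A dh/dt = −0.005841 √h.
This is separable: 2 d(√h)/dt = −0.005841/A, so √h = √h₀ − (0.005841/(2A)) t.
√h = √5.697 − 0.005841·1835/(2·2.694) = 2.38684 − 1.98928 = 0.397560.
h = 0.397560² = 0.158054 m.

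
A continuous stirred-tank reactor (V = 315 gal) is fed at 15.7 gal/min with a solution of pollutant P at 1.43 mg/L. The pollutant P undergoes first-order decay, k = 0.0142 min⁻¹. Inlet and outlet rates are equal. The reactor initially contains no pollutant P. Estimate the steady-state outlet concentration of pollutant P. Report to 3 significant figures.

Accumulation = in − out − consumed: V dC/dt = Q C_in − Q C − k V C.
At steady state: 0 = Q C_in − (Q + kV) C_ss, so C_ss = Q C_in/(Q + kV).
C_ss = 15.7·1.43/(15.7 + 0.0142·315) = 22.451/20.173 = 1.1129 mg/L.

1.11 mg/L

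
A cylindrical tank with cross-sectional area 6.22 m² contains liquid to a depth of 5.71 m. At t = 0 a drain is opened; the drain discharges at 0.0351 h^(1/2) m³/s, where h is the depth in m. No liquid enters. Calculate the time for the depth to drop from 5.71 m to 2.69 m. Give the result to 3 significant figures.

266 s

Mass balance (ρ constant): A dh/dt = −0.0351 √h.
Separate and integrate: 2(√h − √h₀) = −(0.0351/A) t.
t = 2A(√h₀ − √h)/0.0351 = 2·6.22·(√5.71 − √2.69)/0.0351
  = 12.440 × (2.3896 − 1.6401) / 0.0351 = 265.61 s.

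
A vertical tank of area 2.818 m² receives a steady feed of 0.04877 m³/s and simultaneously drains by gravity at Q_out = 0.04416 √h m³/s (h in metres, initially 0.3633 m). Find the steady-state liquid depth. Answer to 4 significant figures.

1.220 m

A dh/dt = Q_in − 0.04416 √h. Steady state requires inflow = outflow:
Q_in = 0.04416 √h_ss ⇒ √h_ss = 0.04877/0.04416 = 1.10439.
h_ss = 1.10439² = 1.21968 m. (Since h₀ = 0.3633 m < h_ss, the level will rise toward this value.)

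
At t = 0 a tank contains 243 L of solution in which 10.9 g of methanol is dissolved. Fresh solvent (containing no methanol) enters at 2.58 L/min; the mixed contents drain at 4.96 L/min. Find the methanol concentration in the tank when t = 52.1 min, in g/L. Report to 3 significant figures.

Total volume: dV/dt = Q_in − Q_out = -2.3800 L/min, so V(t) = 243 − 2.3800 t and V(52.1) = 119.00 L.
Solute balance: dm/dt = 0 − Q_out C = −Q_out m/V(t).
Separate: dm/m = −Q_out dt/V(t) ⇒ ln(m/m₀) = −(Q_out/(Q_in−Q_out)) ln(V/V₀).
m = m₀ (V₀/V)^(Q_out/(Q_in−Q_out)) = 10.9 × (243/119.00)^(-2.0840) = 2.4619 g.
C = m/V = 2.4619/119.00 = 0.020688 g/L.

0.0207 g/L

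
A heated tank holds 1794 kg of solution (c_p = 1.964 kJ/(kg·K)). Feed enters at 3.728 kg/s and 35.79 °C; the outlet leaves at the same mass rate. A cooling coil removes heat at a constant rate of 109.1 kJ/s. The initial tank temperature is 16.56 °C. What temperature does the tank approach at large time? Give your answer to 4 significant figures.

M c_p dT/dt = ṁ c_p (T_in − T) − Q̇.
At steady state dT/dt = 0 ⇒ T_ss = T_in − Q̇/(ṁ c_p) = 35.79 − 109.1/(3.728·1.964) = 20.8893 °C.

20.89 °C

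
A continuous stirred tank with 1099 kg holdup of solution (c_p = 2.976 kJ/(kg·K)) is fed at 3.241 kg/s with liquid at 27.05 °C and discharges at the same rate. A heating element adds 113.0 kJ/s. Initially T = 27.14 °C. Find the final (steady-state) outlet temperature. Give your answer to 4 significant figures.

38.77 °C

Heat balance on the well-mixed liquid: M c_p dT/dt = ṁ c_p (T_in − T) + 113.0.
At steady state dT/dt = 0 ⇒ T_ss = T_in + Q̇/(ṁ c_p) = 27.05 + 113.0/(3.241·2.976) = 38.7657 °C.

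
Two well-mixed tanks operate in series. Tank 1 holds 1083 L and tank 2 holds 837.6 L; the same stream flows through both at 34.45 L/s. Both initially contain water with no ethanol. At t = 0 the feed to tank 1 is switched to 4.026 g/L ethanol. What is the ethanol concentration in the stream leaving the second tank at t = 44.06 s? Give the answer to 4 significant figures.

Time constants: τᵢ = Vᵢ/Q for each well-mixed tank.
τ₁ = 1083/34.45 = 31.4369 s; τ₂ = 837.6/34.45 = 24.3135 s.
Tank 1: C₁ = C_in(1 − e^(−t/τ₁)). Tank 2 (τ₁ ≠ τ₂): C₂ = C_in[1 − (τ₁ e^(−t/τ₁) − τ₂ e^(−t/τ₂))/(τ₁ − τ₂)].
At t = 44.06: e^(−t/τ₁) = 0.246218, e^(−t/τ₂) = 0.163301.
C₂ = 4.026·[1 − (31.4369·0.246218 − 24.3135·0.163301)/(7.12337)] = 4.026·0.470770 = 1.89532 g/L.

1.895 g/L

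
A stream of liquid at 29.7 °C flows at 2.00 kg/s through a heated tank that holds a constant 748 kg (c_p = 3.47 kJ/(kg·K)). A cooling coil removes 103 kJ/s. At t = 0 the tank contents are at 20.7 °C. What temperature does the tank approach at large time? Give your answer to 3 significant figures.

14.9 °C

Heat balance on the well-mixed liquid: M c_p dT/dt = ṁ c_p (T_in − T) − 103.
At steady state dT/dt = 0 ⇒ T_ss = T_in − Q̇/(ṁ c_p) = 29.7 − 103/(2.00·3.47) = 14.859 °C.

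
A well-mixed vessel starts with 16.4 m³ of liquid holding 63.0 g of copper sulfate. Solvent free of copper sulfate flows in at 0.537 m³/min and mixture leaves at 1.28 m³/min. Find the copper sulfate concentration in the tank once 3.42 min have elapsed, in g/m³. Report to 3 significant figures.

Let m(t) be the amount of copper sulfate. Volume: V(t) = V₀ + (Q_in − Q_out) t = 16.4 − 0.74300 t; V(3.42) = 13.859 m³.
Solute balance: dm/dt = 0 − Q_out C = −Q_out m/V(t).
dm/m = −Q_out dt/(V₀ − 0.74300 t); integrating gives ln(m/m₀) = −(Q_out/(Q_in−Q_out)) ln(V/V₀).
m = m₀ (V₀/V)^(Q_out/(Q_in−Q_out)) = 63.0 × (16.4/13.859)^(-1.7227) = 47.139 g.
C = m/V = 47.139/13.859 = 3.4014 g/m³.

3.40 g/m³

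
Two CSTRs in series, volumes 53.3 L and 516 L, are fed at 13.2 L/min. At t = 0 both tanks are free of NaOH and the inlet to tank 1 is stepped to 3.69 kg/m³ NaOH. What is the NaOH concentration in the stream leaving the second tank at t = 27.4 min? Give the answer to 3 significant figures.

Species balance on tank i: dCᵢ/dt = (Cᵢ₋₁ − Cᵢ)/τᵢ with τᵢ = Vᵢ/Q.
τ₁ = 53.3/13.2 = 4.0379 min; τ₂ = 516/13.2 = 39.091 min.
Solving the cascade with C₁(0)=C₂(0)=0 gives C₂(t) = C_in[1 − (τ₁ e^(−t/τ₁) − τ₂ e^(−t/τ₂))/(τ₁ − τ₂)].
At t = 27.4: e^(−t/τ₁) = 0.0011298, e^(−t/τ₂) = 0.49612.
C₂ = 3.69·[1 − (4.0379·0.0011298 − 39.091·0.49612)/(-35.053)] = 3.69·0.44686 = 1.6489 kg/m³.

1.65 kg/m³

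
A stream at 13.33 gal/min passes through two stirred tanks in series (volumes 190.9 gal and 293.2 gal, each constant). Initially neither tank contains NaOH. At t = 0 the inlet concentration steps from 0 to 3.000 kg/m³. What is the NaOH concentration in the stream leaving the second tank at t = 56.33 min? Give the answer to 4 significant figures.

2.446 kg/m³

Time constants: τᵢ = Vᵢ/Q for each well-mixed tank.
τ₁ = 190.9/13.33 = 14.3211 min; τ₂ = 293.2/13.33 = 21.9955 min.
Tank 1: C₁ = C_in(1 − e^(−t/τ₁)). Tank 2 (τ₁ ≠ τ₂): C₂ = C_in[1 − (τ₁ e^(−t/τ₁) − τ₂ e^(−t/τ₂))/(τ₁ − τ₂)].
At t = 56.33: e^(−t/τ₁) = 0.0195777, e^(−t/τ₂) = 0.0772291.
C₂ = 3.000·[1 − (14.3211·0.0195777 − 21.9955·0.0772291)/(-7.67442)] = 3.000·0.815189 = 2.44557 kg/m³.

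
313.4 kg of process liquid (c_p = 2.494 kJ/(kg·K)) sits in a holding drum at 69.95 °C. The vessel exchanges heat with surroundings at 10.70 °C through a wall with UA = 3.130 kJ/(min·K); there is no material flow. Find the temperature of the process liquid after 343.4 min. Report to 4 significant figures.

25.68 °C

M c_p dT/dt = −UA(T − T_amb).
dT/dt = (T_ss − T)/τ with T_ss = T_amb = 10.7000 °C, τ = M c_p/UA = 313.4·2.494/3.130 = 249.719 min.
Integrating: T(t) = T_ss + (T₀ − T_ss) e^(−t/τ).
T(343.4) = 10.7000 + (59.2500)·0.252802 = 25.6785 °C.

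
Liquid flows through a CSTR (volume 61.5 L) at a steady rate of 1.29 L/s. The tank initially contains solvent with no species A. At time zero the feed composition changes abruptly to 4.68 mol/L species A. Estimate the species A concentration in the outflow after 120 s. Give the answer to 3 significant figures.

Unsteady species balance (constant V, well mixed): V dC/dt = Q(C_in − C).
Time constant τ = V/Q = 61.5/1.29 = 47.674 s.
Integrating: C(t) = C_in + (C₀ − C_in) e^(−t/τ).
C(120) = 4.68 + (0 − 4.68)·e^(−120/47.674) = 4.68 + (-4.6800)·0.080695 = 4.3023 mol/L.

4.30 mol/L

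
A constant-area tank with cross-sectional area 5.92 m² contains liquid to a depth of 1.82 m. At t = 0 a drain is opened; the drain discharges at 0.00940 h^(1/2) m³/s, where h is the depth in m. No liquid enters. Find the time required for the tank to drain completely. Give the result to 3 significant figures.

A dh/dt = −Q_out = −0.00940 √h.
This is separable: 2 d(√h)/dt = −0.00940/A, so √h = √h₀ − (0.00940/(2A)) t.
Set h = 0: 2√h₀ = (0.00940/A) t_empty ⇒ t_empty = 2A√h₀/0.00940.
t_empty = 2·5.92·√1.82/0.00940 = 11.840·1.3491/0.00940 = 1699.3 s.

1700 s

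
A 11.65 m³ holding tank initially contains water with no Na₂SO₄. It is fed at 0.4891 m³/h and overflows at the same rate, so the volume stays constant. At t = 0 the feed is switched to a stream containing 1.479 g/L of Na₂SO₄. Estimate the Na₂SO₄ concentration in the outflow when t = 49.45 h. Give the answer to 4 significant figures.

1.293 g/L

Transient balance on the dissolved component: V dC/dt = Q(C_in − C).
Time constant τ = V/Q = 11.65/0.4891 = 23.8193 h.
Integrating: C(t) = C_in + (C₀ − C_in) e^(−t/τ).
C(49.45) = 1.479 + (0 − 1.479)·e^(−49.45/23.8193) = 1.479 + (-1.47900)·0.125425 = 1.29350 g/L.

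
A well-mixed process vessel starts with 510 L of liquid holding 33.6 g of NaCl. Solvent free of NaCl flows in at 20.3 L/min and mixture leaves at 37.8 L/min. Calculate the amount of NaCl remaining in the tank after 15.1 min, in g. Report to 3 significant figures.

Let m(t) be the amount of NaCl. Volume: V(t) = V₀ + (Q_in − Q_out) t = 510 − 17.500 t; V(15.1) = 245.75 L.
Species balance (pure solvent in): dm/dt = −Q_out · m/V(t).
dm/m = −Q_out dt/(V₀ − 17.500 t); integrating gives ln(m/m₀) = −(Q_out/(Q_in−Q_out)) ln(V/V₀).
m = m₀ (V₀/V)^(Q_out/(Q_in−Q_out)) = 33.6 × (510/245.75)^(-2.1600) = 6.9415 g.

6.94 g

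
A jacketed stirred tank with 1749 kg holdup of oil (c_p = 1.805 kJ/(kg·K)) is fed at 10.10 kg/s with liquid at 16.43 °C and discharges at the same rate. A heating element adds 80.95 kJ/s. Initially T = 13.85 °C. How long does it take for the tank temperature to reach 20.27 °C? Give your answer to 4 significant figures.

Unsteady energy balance on the tank contents: M c_p dT/dt = ṁ c_p (T_in − T) + 80.95.
τ = M/ṁ = 173.168 s; T_ss = T_in + Q̇/(ṁ c_p) = 20.8704 °C.
T(t) = T_ss + (T₀ − T_ss) e^(−t/τ). Set T = 20.27:
e^(−t/τ) = (20.27 − 20.8704)/(13.85 − 20.8704) = 0.0855171
t = −173.168 · ln(0.0855171) = 425.828 s.

425.8 s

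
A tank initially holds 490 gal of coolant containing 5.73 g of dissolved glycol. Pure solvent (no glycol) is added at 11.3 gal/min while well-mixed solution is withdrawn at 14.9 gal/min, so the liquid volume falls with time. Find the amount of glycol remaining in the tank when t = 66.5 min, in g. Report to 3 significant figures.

Total volume: dV/dt = Q_in − Q_out = -3.6000 gal/min, so V(t) = 490 − 3.6000 t and V(66.5) = 250.60 gal.
Species balance (pure solvent in): dm/dt = −Q_out · m/V(t).
Separate: dm/m = −Q_out dt/V(t) ⇒ ln(m/m₀) = −(Q_out/(Q_in−Q_out)) ln(V/V₀).
m = m₀ (V₀/V)^(Q_out/(Q_in−Q_out)) = 5.73 × (490/250.60)^(-4.1389) = 0.35715 g.

0.357 g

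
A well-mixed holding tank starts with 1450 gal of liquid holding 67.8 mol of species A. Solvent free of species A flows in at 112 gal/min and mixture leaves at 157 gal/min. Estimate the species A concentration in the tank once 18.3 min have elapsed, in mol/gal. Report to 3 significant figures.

Let m(t) be the amount of species A. Volume: V(t) = V₀ + (Q_in − Q_out) t = 1450 − 45.000 t; V(18.3) = 626.50 gal.
No species A enters, so dm/dt = −Q_out · (m/V).
dm/m = −Q_out dt/(V₀ − 45.000 t); integrating gives ln(m/m₀) = −(Q_out/(Q_in−Q_out)) ln(V/V₀).
m = m₀ (V₀/V)^(Q_out/(Q_in−Q_out)) = 67.8 × (1450/626.50)^(-3.4889) = 3.6284 mol.
C = m/V = 3.6284/626.50 = 0.0057915 mol/gal.

0.00579 mol/gal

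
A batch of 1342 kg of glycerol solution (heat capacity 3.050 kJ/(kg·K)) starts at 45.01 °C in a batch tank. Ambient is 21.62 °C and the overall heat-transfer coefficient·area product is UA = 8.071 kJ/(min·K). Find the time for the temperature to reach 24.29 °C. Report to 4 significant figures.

1101 min

Lumped-capacitance energy balance: M c_p dT/dt = UA(T_amb − T).
τ = M c_p/UA = 507.137 min; T_ss = T_amb = 21.6200 °C.
T(t) = T_ss + (T₀ − T_ss)e^(−t/τ); set T = 24.29:
t = −τ ln[(T − T_ss)/(T₀ − T_ss)] = −507.137 · ln(0.114151) = 1100.60 min.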